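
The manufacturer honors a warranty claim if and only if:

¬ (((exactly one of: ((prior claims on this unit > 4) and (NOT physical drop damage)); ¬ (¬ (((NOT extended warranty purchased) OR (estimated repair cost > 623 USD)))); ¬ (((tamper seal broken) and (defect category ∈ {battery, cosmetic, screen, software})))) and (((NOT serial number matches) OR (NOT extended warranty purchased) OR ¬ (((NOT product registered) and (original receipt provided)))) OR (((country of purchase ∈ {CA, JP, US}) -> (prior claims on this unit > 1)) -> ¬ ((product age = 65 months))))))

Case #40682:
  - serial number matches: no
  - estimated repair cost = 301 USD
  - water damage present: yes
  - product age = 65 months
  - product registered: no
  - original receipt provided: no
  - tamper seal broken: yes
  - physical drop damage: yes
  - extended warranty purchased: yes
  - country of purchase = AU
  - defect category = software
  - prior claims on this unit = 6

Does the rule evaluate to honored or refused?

Honored

Atomic conditions:
  prior claims on this unit > 4: 6 > 4 is true
  NOT physical drop damage: yes → false
  NOT extended warranty purchased: yes → false
  estimated repair cost > 623 USD: 301 > 623 is false
  tamper seal broken: yes → true
  defect category ∈ {battery, cosmetic, screen, software}: software is in the set → true
  NOT serial number matches: no → true
  NOT product registered: no → true
  original receipt provided: no → false
  country of purchase ∈ {CA, JP, US}: AU is not in the set → false
  prior claims on this unit > 1: 6 > 1 is true
  product age = 65 months: 65 == 65 is true
Combine:
[1.1.1] true AND false = false
[1.1.2.1.1] false OR false = false
[1.1.2.1] NOT false = true
[1.1.2] NOT true = false
[1.1.3.1] true AND true = true
[1.1.3] NOT true = false
[1.1] exactly-one(false, false, false) = false
[1.2.1.3.1] true AND false = false
[1.2.1.3] NOT false = true
[1.2.1] true OR false OR true = true
[1.2.2.1] false → true (antecedent false ⇒ implication holds) = true
[1.2.2.2] NOT true = false
[1.2.2] true → false = false
[1.2] true OR false = true
[1] false AND true = false
[root] NOT false = true
Overall: true → honored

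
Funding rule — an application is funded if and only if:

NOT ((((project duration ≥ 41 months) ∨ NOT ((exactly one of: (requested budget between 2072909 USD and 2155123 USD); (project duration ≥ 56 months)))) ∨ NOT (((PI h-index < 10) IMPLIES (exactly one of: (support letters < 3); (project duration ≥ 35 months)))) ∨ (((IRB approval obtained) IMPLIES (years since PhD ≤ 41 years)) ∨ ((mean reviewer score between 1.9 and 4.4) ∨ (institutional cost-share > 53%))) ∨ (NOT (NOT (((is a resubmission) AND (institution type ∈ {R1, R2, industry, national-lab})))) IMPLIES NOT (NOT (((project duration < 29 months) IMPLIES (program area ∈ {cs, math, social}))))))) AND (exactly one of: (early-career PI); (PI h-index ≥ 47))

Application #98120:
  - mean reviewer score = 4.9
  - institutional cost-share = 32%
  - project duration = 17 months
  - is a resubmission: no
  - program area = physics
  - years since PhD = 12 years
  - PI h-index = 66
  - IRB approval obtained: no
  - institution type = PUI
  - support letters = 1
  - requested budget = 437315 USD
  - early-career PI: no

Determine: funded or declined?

Declined

Atomic conditions:
  project duration ≥ 41 months: 17 ≥ 41 is false
  requested budget between 2072909 USD and 2155123 USD: 437315 in [2072909, 2155123] is false
  project duration ≥ 56 months: 17 ≥ 56 is false
  PI h-index < 10: 66 < 10 is false
  support letters < 3: 1 < 3 is true
  project duration ≥ 35 months: 17 ≥ 35 is false
  IRB approval obtained: no → false
  years since PhD ≤ 41 years: 12 ≤ 41 is true
  mean reviewer score between 1.9 and 4.4: 4.9 in [1.9, 4.4] is false
  institutional cost-share > 53%: 32 > 53 is false
  is a resubmission: no → false
  institution type ∈ {R1, R2, industry, national-lab}: PUI is not in the set → false
  project duration < 29 months: 17 < 29 is true
  program area ∈ {cs, math, social}: physics is not in the set → false
  early-career PI: no → false
  PI h-index ≥ 47: 66 ≥ 47 is true
Combine:
[1.1.1.2.1] exactly-one(false, false) = false
[1.1.1.2] NOT false = true
[1.1.1] false OR true = true
[1.1.2.1.2] exactly-one(true, false) = true
[1.1.2.1] false → true (antecedent false ⇒ implication holds) = true
[1.1.2] NOT true = false
[1.1.3.1] false → true (antecedent false ⇒ implication holds) = true
[1.1.3.2] false OR false = false
[1.1.3] true OR false = true
[1.1.4.1.1.1] false AND false = false
[1.1.4.1.1] NOT false = true
[1.1.4.1] NOT true = false
[1.1.4.2.1.1] true → false = false
[1.1.4.2.1] NOT false = true
[1.1.4.2] NOT true = false
[1.1.4] false → false (antecedent false ⇒ implication holds) = true
[1.1] true OR false OR true OR true = true
[1] NOT true = false
[2] exactly-one(false, true) = true
[root] false AND true = false
Overall: false → declined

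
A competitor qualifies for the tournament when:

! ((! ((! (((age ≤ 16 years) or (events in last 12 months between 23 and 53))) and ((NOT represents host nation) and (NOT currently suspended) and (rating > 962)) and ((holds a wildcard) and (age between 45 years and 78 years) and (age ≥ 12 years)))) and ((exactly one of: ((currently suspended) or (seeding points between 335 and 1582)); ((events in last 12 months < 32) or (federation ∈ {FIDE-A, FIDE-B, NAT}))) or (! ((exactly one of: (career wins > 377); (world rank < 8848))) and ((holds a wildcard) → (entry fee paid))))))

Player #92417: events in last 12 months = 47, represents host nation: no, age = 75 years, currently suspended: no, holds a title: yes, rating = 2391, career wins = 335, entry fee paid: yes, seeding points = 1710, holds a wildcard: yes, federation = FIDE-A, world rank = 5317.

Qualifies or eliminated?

Eliminated

Atomic conditions:
  age ≤ 16 years: 75 ≤ 16 is false
  events in last 12 months between 23 and 53: 47 in [23, 53] is true
  NOT represents host nation: no → true
  NOT currently suspended: no → true
  rating > 962: 2391 > 962 is true
  holds a wildcard: yes → true
  age between 45 years and 78 years: 75 in [45, 78] is true
  age ≥ 12 years: 75 ≥ 12 is true
  currently suspended: no → false
  seeding points between 335 and 1582: 1710 in [335, 1582] is false
  events in last 12 months < 32: 47 < 32 is false
  federation ∈ {FIDE-A, FIDE-B, NAT}: FIDE-A is in the set → true
  career wins > 377: 335 > 377 is false
  world rank < 8848: 5317 < 8848 is true
  entry fee paid: yes → true
Combine:
[1.1.1.1.1] false OR true = true
[1.1.1.1] NOT true = false
[1.1.1.2] true AND true AND true = true
[1.1.1.3] true AND true AND true = true
[1.1.1] false AND true AND true = false
[1.1] NOT false = true
[1.2.1.1] false OR false = false
[1.2.1.2] false OR true = true
[1.2.1] exactly-one(false, true) = true
[1.2.2.1.1] exactly-one(false, true) = true
[1.2.2.1] NOT true = false
[1.2.2.2] true → true = true
[1.2.2] false AND true = false
[1.2] true OR false = true
[1] true AND true = true
[root] NOT true = false
Overall: false → eliminated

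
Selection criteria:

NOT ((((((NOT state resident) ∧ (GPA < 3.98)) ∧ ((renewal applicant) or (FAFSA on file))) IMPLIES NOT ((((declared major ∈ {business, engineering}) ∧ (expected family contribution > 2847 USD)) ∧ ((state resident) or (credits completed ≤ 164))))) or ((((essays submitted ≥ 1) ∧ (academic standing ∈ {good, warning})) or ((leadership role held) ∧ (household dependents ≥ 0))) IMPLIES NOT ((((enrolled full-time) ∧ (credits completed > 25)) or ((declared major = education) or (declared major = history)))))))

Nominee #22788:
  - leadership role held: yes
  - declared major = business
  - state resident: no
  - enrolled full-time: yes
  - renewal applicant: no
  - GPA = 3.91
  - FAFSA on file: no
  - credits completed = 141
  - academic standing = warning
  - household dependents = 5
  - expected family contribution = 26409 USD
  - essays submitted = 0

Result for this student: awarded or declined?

Atomic conditions:
  NOT state resident: no → true
  GPA < 3.98: 3.91 < 3.98 is true
  renewal applicant: no → false
  FAFSA on file: no → false
  declared major ∈ {business, engineering}: business is in the set → true
  expected family contribution > 2847 USD: 26409 > 2847 is true
  state resident: no → false
  credits completed ≤ 164: 141 ≤ 164 is true
  essays submitted ≥ 1: 0 ≥ 1 is false
  academic standing ∈ {good, warning}: warning is in the set → true
  leadership role held: yes → true
  household dependents ≥ 0: 5 ≥ 0 is true
  enrolled full-time: yes → true
  credits completed > 25: 141 > 25 is true
  declared major = education: business == education is false
  declared major = history: business == history is false
Combine:
[1.1.1.1] true AND true = true
[1.1.1.2] false OR false = false
[1.1.1] true AND false = false
[1.1.2.1.1] true AND true = true
[1.1.2.1.2] false OR true = true
[1.1.2.1] true AND true = true
[1.1.2] NOT true = false
[1.1] false → false (antecedent false ⇒ implication holds) = true
[1.2.1.1] false AND true = false
[1.2.1.2] true AND true = true
[1.2.1] false OR true = true
[1.2.2.1.1] true AND true = true
[1.2.2.1.2] false OR false = false
[1.2.2.1] true OR false = true
[1.2.2] NOT true = false
[1.2] true → false = false
[1] true OR false = true
[root] NOT true = false
Overall: false → declined

Declined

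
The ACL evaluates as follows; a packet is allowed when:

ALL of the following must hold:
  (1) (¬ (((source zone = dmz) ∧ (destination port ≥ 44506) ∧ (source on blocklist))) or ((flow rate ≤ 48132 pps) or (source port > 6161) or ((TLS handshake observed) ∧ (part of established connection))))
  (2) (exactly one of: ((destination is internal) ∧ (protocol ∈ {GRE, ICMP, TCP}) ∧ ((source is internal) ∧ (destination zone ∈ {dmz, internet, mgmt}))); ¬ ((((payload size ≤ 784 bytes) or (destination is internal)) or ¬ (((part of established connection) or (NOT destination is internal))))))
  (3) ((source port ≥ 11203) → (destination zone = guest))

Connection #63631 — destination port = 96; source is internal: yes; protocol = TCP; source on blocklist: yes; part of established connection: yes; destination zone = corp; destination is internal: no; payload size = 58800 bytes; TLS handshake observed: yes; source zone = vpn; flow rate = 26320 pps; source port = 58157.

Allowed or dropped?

Atomic conditions:
  source zone = dmz: vpn == dmz is false
  destination port ≥ 44506: 96 ≥ 44506 is false
  source on blocklist: yes → true
  flow rate ≤ 48132 pps: 26320 ≤ 48132 is true
  source port > 6161: 58157 > 6161 is true
  TLS handshake observed: yes → true
  part of established connection: yes → true
  destination is internal: no → false
  protocol ∈ {GRE, ICMP, TCP}: TCP is in the set → true
  source is internal: yes → true
  destination zone ∈ {dmz, internet, mgmt}: corp is not in the set → false
  payload size ≤ 784 bytes: 58800 ≤ 784 is false
  NOT destination is internal: no → true
  source port ≥ 11203: 58157 ≥ 11203 is true
  destination zone = guest: corp == guest is false
Combine:
[1.1.1] false AND false AND true = false
[1.1] NOT false = true
[1.2.3] true AND true = true
[1.2] true OR true OR true = true
[1] true OR true = true
[2.1.3] true AND false = false
[2.1] false AND true AND false = false
[2.2.1.1] false OR false = false
[2.2.1.2.1] true OR true = true
[2.2.1.2] NOT true = false
[2.2.1] false OR false = false
[2.2] NOT false = true
[2] exactly-one(false, true) = true
[3] true → false = false
[root] true AND true AND false = false
Overall: false → dropped

Dropped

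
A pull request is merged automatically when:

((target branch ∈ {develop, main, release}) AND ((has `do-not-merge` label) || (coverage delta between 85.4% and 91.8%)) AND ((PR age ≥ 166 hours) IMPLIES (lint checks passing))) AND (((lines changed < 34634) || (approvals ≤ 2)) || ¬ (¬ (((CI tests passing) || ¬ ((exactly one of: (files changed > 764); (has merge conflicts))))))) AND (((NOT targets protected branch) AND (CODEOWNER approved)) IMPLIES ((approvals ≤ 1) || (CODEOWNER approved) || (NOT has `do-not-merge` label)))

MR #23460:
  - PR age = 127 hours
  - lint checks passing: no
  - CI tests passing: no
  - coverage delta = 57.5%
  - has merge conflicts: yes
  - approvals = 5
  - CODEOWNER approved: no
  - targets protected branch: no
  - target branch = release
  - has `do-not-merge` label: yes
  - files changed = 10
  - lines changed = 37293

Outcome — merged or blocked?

Blocked

Atomic conditions:
  target branch ∈ {develop, main, release}: release is in the set → true
  has `do-not-merge` label: yes → true
  coverage delta between 85.4% and 91.8%: 57.5 in [85.4, 91.8] is false
  PR age ≥ 166 hours: 127 ≥ 166 is false
  lint checks passing: no → false
  lines changed < 34634: 37293 < 34634 is false
  approvals ≤ 2: 5 ≤ 2 is false
  CI tests passing: no → false
  files changed > 764: 10 > 764 is false
  has merge conflicts: yes → true
  NOT targets protected branch: no → true
  CODEOWNER approved: no → false
  approvals ≤ 1: 5 ≤ 1 is false
  NOT has `do-not-merge` label: yes → false
Combine:
[1.2] true OR false = true
[1.3] false → false (antecedent false ⇒ implication holds) = true
[1] true AND true AND true = true
[2.1] false OR false = false
[2.2.1.1.2.1] exactly-one(false, true) = true
[2.2.1.1.2] NOT true = false
[2.2.1.1] false OR false = false
[2.2.1] NOT false = true
[2.2] NOT true = false
[2] false OR false = false
[3.1] true AND false = false
[3.2] false OR false OR false = false
[3] false → false (antecedent false ⇒ implication holds) = true
[root] true AND false AND true = false
Overall: false → blocked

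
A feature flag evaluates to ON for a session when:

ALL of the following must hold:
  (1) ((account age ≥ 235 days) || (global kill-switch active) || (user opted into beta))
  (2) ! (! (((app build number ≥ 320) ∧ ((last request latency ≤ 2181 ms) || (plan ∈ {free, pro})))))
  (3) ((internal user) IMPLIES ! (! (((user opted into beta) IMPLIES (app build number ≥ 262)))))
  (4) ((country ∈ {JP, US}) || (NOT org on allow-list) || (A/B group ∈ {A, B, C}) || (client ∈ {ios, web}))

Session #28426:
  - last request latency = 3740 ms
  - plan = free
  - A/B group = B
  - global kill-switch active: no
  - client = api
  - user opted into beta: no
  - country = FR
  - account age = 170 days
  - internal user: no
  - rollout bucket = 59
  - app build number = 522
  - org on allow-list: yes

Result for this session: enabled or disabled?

Disabled

Atomic conditions:
  account age ≥ 235 days: 170 ≥ 235 is false
  global kill-switch active: no → false
  user opted into beta: no → false
  app build number ≥ 320: 522 ≥ 320 is true
  last request latency ≤ 2181 ms: 3740 ≤ 2181 is false
  plan ∈ {free, pro}: free is in the set → true
  internal user: no → false
  app build number ≥ 262: 522 ≥ 262 is true
  country ∈ {JP, US}: FR is not in the set → false
  NOT org on allow-list: yes → false
  A/B group ∈ {A, B, C}: B is in the set → true
  client ∈ {ios, web}: api is not in the set → false
Combine:
[1] false OR false OR false = false
[2.1.1.2] false OR true = true
[2.1.1] true AND true = true
[2.1] NOT true = false
[2] NOT false = true
[3.2.1.1] false → true (antecedent false ⇒ implication holds) = true
[3.2.1] NOT true = false
[3.2] NOT false = true
[3] false → true (antecedent false ⇒ implication holds) = true
[4] false OR false OR true OR false = true
[root] false AND true AND true AND true = false
Overall: false → disabled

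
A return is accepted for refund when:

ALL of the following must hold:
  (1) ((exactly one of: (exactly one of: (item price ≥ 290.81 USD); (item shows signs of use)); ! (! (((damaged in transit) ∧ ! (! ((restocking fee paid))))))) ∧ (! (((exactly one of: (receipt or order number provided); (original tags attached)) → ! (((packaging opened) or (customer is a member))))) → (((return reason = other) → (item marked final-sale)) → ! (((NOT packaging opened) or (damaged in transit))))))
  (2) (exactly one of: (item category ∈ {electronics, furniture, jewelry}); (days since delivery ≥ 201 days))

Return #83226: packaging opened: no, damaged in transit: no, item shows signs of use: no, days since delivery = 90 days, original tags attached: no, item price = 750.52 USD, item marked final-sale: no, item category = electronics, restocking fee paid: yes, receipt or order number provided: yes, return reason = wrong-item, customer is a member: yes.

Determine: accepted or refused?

Refused

Atomic conditions:
  item price ≥ 290.81 USD: 750.52 ≥ 290.81 is true
  item shows signs of use: no → false
  damaged in transit: no → false
  restocking fee paid: yes → true
  receipt or order number provided: yes → true
  original tags attached: no → false
  packaging opened: no → false
  customer is a member: yes → true
  return reason = other: wrong-item == other is false
  item marked final-sale: no → false
  NOT packaging opened: no → true
  item category ∈ {electronics, furniture, jewelry}: electronics is in the set → true
  days since delivery ≥ 201 days: 90 ≥ 201 is false
Combine:
[1.1.1] exactly-one(true, false) = true
[1.1.2.1.1.2.1] NOT true = false
[1.1.2.1.1.2] NOT false = true
[1.1.2.1.1] false AND true = false
[1.1.2.1] NOT false = true
[1.1.2] NOT true = false
[1.1] exactly-one(true, false) = true
[1.2.1.1.1] exactly-one(true, false) = true
[1.2.1.1.2.1] false OR true = true
[1.2.1.1.2] NOT true = false
[1.2.1.1] true → false = false
[1.2.1] NOT false = true
[1.2.2.1] false → false (antecedent false ⇒ implication holds) = true
[1.2.2.2.1] true OR false = true
[1.2.2.2] NOT true = false
[1.2.2] true → false = false
[1.2] true → false = false
[1] true AND false = false
[2] exactly-one(true, false) = true
[root] false AND true = false
Overall: false → refused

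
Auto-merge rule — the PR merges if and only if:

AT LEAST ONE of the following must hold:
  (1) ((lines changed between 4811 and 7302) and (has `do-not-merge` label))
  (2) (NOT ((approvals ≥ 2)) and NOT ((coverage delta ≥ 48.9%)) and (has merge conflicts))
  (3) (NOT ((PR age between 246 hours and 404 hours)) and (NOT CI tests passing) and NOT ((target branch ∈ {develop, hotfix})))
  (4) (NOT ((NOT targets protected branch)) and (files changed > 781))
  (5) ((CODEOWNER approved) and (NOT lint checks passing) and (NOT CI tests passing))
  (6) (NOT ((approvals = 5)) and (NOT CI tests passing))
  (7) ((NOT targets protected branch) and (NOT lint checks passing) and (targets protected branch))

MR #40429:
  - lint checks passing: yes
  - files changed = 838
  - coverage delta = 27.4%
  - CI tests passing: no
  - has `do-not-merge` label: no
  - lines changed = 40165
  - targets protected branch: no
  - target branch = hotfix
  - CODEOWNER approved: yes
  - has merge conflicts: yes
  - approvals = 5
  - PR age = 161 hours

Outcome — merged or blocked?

Atomic conditions:
  lines changed between 4811 and 7302: 40165 in [4811, 7302] is false
  has `do-not-merge` label: no → false
  approvals ≥ 2: 5 ≥ 2 is true
  coverage delta ≥ 48.9%: 27.4 ≥ 48.9 is false
  has merge conflicts: yes → true
  PR age between 246 hours and 404 hours: 161 in [246, 404] is false
  NOT CI tests passing: no → true
  target branch ∈ {develop, hotfix}: hotfix is in the set → true
  NOT targets protected branch: no → true
  files changed > 781: 838 > 781 is true
  CODEOWNER approved: yes → true
  NOT lint checks passing: yes → false
  approvals = 5: 5 == 5 is true
  targets protected branch: no → false
Combine:
[1] false AND false = false
[2.1] NOT true = false
[2.2] NOT false = true
[2] false AND true AND true = false
[3.1] NOT false = true
[3.3] NOT true = false
[3] true AND true AND false = false
[4.1] NOT true = false
[4] false AND true = false
[5] true AND false AND true = false
[6.1] NOT true = false
[6] false AND true = false
[7] true AND false AND false = false
[root] false OR false OR false OR false OR false OR false OR false = false
Overall: false → blocked

Blocked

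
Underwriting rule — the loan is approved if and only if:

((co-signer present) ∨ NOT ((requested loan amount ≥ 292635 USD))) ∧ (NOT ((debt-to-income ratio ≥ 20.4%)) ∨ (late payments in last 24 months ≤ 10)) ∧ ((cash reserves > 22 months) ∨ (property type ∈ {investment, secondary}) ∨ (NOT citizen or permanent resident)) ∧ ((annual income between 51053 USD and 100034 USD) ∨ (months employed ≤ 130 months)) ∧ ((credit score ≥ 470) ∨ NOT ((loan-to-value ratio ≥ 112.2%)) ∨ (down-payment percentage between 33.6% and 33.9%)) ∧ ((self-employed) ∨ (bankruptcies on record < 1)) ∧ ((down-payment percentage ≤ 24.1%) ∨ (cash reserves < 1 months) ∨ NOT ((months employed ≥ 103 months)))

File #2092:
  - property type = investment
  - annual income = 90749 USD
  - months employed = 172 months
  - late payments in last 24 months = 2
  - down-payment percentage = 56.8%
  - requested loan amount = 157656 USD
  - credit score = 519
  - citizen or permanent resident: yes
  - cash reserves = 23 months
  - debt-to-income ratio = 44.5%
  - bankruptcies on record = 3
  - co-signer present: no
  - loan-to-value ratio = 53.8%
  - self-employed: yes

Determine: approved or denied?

Denied

Atomic conditions:
  co-signer present: no → false
  requested loan amount ≥ 292635 USD: 157656 ≥ 292635 is false
  debt-to-income ratio ≥ 20.4%: 44.5 ≥ 20.4 is true
  late payments in last 24 months ≤ 10: 2 ≤ 10 is true
  cash reserves > 22 months: 23 > 22 is true
  property type ∈ {investment, secondary}: investment is in the set → true
  NOT citizen or permanent resident: yes → false
  annual income between 51053 USD and 100034 USD: 90749 in [51053, 100034] is true
  months employed ≤ 130 months: 172 ≤ 130 is false
  credit score ≥ 470: 519 ≥ 470 is true
  loan-to-value ratio ≥ 112.2%: 53.8 ≥ 112.2 is false
  down-payment percentage between 33.6% and 33.9%: 56.8 in [33.6, 33.9] is false
  self-employed: yes → true
  bankruptcies on record < 1: 3 < 1 is false
  down-payment percentage ≤ 24.1%: 56.8 ≤ 24.1 is false
  cash reserves < 1 months: 23 < 1 is false
  months employed ≥ 103 months: 172 ≥ 103 is true
Combine:
[1.2] NOT false = true
[1] false OR true = true
[2.1] NOT true = false
[2] false OR true = true
[3] true OR true OR false = true
[4] true OR false = true
[5.2] NOT false = true
[5] true OR true OR false = true
[6] true OR false = true
[7.3] NOT true = false
[7] false OR false OR false = false
[root] true AND true AND true AND true AND true AND true AND false = false
Overall: false → denied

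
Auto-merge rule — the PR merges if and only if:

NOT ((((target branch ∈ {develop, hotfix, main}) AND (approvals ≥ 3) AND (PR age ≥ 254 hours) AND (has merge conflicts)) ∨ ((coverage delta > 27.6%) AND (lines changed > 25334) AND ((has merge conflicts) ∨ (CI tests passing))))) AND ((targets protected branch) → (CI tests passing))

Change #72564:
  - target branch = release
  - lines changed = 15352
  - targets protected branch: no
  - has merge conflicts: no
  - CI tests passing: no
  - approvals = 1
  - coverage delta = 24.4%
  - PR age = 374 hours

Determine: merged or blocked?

Atomic conditions:
  target branch ∈ {develop, hotfix, main}: release is not in the set → false
  approvals ≥ 3: 1 ≥ 3 is false
  PR age ≥ 254 hours: 374 ≥ 254 is true
  has merge conflicts: no → false
  coverage delta > 27.6%: 24.4 > 27.6 is false
  lines changed > 25334: 15352 > 25334 is false
  CI tests passing: no → false
  targets protected branch: no → false
Combine:
[1.1.1] false AND false AND true AND false = false
[1.1.2.3] false OR false = false
[1.1.2] false AND false AND false = false
[1.1] false OR false = false
[1] NOT false = true
[2] false → false (antecedent false ⇒ implication holds) = true
[root] true AND true = true
Overall: true → merged

Merged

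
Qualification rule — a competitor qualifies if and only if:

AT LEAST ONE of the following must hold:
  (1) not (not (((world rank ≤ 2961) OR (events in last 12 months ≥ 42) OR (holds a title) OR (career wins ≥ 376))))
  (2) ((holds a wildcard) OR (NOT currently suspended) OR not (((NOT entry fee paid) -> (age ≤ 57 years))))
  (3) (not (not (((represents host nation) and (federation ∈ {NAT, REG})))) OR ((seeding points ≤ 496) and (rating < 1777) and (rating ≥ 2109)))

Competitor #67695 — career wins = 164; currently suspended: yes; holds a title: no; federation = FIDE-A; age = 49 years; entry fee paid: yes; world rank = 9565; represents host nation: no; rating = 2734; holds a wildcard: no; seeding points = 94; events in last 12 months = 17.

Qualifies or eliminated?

Eliminated

Atomic conditions:
  world rank ≤ 2961: 9565 ≤ 2961 is false
  events in last 12 months ≥ 42: 17 ≥ 42 is false
  holds a title: no → false
  career wins ≥ 376: 164 ≥ 376 is false
  holds a wildcard: no → false
  NOT currently suspended: yes → false
  NOT entry fee paid: yes → false
  age ≤ 57 years: 49 ≤ 57 is true
  represents host nation: no → false
  federation ∈ {NAT, REG}: FIDE-A is not in the set → false
  seeding points ≤ 496: 94 ≤ 496 is true
  rating < 1777: 2734 < 1777 is false
  rating ≥ 2109: 2734 ≥ 2109 is true
Combine:
[1.1.1] false OR false OR false OR false = false
[1.1] NOT false = true
[1] NOT true = false
[2.3.1] false → true (antecedent false ⇒ implication holds) = true
[2.3] NOT true = false
[2] false OR false OR false = false
[3.1.1.1] false AND false = false
[3.1.1] NOT false = true
[3.1] NOT true = false
[3.2] true AND false AND true = false
[3] false OR false = false
[root] false OR false OR false = false
Overall: false → eliminated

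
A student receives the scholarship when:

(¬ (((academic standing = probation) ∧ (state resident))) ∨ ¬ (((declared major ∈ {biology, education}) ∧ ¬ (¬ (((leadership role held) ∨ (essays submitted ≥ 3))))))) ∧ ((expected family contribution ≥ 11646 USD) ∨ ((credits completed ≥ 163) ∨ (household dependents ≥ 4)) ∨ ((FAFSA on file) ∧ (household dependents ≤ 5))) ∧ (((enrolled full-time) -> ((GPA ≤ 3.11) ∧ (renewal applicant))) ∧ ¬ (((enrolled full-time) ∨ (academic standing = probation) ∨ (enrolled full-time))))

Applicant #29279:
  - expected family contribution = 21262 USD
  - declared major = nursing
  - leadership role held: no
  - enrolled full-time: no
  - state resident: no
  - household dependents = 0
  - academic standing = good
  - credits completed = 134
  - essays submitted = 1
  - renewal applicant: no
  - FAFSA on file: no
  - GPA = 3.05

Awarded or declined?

Atomic conditions:
  academic standing = probation: good == probation is false
  state resident: no → false
  declared major ∈ {biology, education}: nursing is not in the set → false
  leadership role held: no → false
  essays submitted ≥ 3: 1 ≥ 3 is false
  expected family contribution ≥ 11646 USD: 21262 ≥ 11646 is true
  credits completed ≥ 163: 134 ≥ 163 is false
  household dependents ≥ 4: 0 ≥ 4 is false
  FAFSA on file: no → false
  household dependents ≤ 5: 0 ≤ 5 is true
  enrolled full-time: no → false
  GPA ≤ 3.11: 3.05 ≤ 3.11 is true
  renewal applicant: no → false
Combine:
[1.1.1] false AND false = false
[1.1] NOT false = true
[1.2.1.2.1.1] false OR false = false
[1.2.1.2.1] NOT false = true
[1.2.1.2] NOT true = false
[1.2.1] false AND false = false
[1.2] NOT false = true
[1] true OR true = true
[2.2] false OR false = false
[2.3] false AND true = false
[2] true OR false OR false = true
[3.1.2] true AND false = false
[3.1] false → false (antecedent false ⇒ implication holds) = true
[3.2.1] false OR false OR false = false
[3.2] NOT false = true
[3] true AND true = true
[root] true AND true AND true = true
Overall: true → awarded

Awarded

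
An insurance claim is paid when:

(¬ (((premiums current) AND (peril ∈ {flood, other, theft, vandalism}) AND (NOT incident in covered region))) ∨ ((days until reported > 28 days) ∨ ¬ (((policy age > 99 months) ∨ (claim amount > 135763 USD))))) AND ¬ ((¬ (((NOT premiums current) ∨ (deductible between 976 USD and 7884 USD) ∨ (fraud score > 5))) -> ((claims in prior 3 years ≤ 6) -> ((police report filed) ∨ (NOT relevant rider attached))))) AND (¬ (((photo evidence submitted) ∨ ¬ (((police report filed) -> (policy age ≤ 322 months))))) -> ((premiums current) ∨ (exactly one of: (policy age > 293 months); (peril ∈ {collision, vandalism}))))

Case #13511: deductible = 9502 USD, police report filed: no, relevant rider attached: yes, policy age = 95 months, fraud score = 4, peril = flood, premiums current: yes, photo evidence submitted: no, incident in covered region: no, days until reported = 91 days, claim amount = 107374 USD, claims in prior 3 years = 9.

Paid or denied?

Atomic conditions:
  premiums current: yes → true
  peril ∈ {flood, other, theft, vandalism}: flood is in the set → true
  NOT incident in covered region: no → true
  days until reported > 28 days: 91 > 28 is true
  policy age > 99 months: 95 > 99 is false
  claim amount > 135763 USD: 107374 > 135763 is false
  NOT premiums current: yes → false
  deductible between 976 USD and 7884 USD: 9502 in [976, 7884] is false
  fraud score > 5: 4 > 5 is false
  claims in prior 3 years ≤ 6: 9 ≤ 6 is false
  police report filed: no → false
  NOT relevant rider attached: yes → false
  photo evidence submitted: no → false
  policy age ≤ 322 months: 95 ≤ 322 is true
  policy age > 293 months: 95 > 293 is false
  peril ∈ {collision, vandalism}: flood is not in the set → false
Combine:
[1.1.1] true AND true AND true = true
[1.1] NOT true = false
[1.2.2.1] false OR false = false
[1.2.2] NOT false = true
[1.2] true OR true = true
[1] false OR true = true
[2.1.1.1] false OR false OR false = false
[2.1.1] NOT false = true
[2.1.2.2] false OR false = false
[2.1.2] false → false (antecedent false ⇒ implication holds) = true
[2.1] true → true = true
[2] NOT true = false
[3.1.1.2.1] false → true (antecedent false ⇒ implication holds) = true
[3.1.1.2] NOT true = false
[3.1.1] false OR false = false
[3.1] NOT false = true
[3.2.2] exactly-one(false, false) = false
[3.2] true OR false = true
[3] true → true = true
[root] true AND false AND true = false
Overall: false → denied

Denied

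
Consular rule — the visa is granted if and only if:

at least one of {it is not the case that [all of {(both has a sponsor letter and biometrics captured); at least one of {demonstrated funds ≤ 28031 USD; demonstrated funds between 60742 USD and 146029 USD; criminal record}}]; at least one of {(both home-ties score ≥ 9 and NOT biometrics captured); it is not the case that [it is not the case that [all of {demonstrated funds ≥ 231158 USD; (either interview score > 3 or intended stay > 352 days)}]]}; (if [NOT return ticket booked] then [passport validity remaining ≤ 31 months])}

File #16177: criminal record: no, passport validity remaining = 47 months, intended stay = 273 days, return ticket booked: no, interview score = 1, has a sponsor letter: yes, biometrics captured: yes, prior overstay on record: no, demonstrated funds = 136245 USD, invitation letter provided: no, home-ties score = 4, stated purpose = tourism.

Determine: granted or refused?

Atomic conditions:
  has a sponsor letter: yes → true
  biometrics captured: yes → true
  demonstrated funds ≤ 28031 USD: 136245 ≤ 28031 is false
  demonstrated funds between 60742 USD and 146029 USD: 136245 in [60742, 146029] is true
  criminal record: no → false
  home-ties score ≥ 9: 4 ≥ 9 is false
  NOT biometrics captured: yes → false
  demonstrated funds ≥ 231158 USD: 136245 ≥ 231158 is false
  interview score > 3: 1 > 3 is false
  intended stay > 352 days: 273 > 352 is false
  NOT return ticket booked: no → true
  passport validity remaining ≤ 31 months: 47 ≤ 31 is false
Combine:
[1.1.1] true AND true = true
[1.1.2] false OR true OR false = true
[1.1] true AND true = true
[1] NOT true = false
[2.1] false AND false = false
[2.2.1.1.2] false OR false = false
[2.2.1.1] false AND false = false
[2.2.1] NOT false = true
[2.2] NOT true = false
[2] false OR false = false
[3] true → false = false
[root] false OR false OR false = false
Overall: false → refused

Refused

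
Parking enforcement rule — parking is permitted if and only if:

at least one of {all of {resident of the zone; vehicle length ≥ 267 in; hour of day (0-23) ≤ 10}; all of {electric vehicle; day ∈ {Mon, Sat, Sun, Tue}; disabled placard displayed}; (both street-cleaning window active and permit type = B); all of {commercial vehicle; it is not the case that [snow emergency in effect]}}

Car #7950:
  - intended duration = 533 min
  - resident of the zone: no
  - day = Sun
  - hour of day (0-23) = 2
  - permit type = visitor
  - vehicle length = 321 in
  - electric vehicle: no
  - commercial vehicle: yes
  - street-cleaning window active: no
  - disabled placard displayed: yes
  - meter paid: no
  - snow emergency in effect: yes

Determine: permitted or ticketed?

Atomic conditions:
  resident of the zone: no → false
  vehicle length ≥ 267 in: 321 ≥ 267 is true
  hour of day (0-23) ≤ 10: 2 ≤ 10 is true
  electric vehicle: no → false
  day ∈ {Mon, Sat, Sun, Tue}: Sun is in the set → true
  disabled placard displayed: yes → true
  street-cleaning window active: no → false
  permit type = B: visitor == B is false
  commercial vehicle: yes → true
  snow emergency in effect: yes → true
Combine:
[1] false AND true AND true = false
[2] false AND true AND true = false
[3] false AND false = false
[4.2] NOT true = false
[4] true AND false = false
[root] false OR false OR false OR false = false
Overall: false → ticketed

Ticketed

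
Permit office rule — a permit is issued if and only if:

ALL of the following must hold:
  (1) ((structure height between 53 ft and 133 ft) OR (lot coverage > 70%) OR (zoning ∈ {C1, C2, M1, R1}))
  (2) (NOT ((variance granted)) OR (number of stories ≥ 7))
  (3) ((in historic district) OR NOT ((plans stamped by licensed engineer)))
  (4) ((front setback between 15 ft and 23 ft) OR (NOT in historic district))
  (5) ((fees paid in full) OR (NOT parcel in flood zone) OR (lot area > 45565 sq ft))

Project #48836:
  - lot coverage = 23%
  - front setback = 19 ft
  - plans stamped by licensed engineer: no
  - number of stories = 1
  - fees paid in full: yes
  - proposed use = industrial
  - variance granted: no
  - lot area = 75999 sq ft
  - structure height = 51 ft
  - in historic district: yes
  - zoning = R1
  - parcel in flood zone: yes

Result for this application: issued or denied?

Atomic conditions:
  structure height between 53 ft and 133 ft: 51 in [53, 133] is false
  lot coverage > 70%: 23 > 70 is false
  zoning ∈ {C1, C2, M1, R1}: R1 is in the set → true
  variance granted: no → false
  number of stories ≥ 7: 1 ≥ 7 is false
  in historic district: yes → true
  plans stamped by licensed engineer: no → false
  front setback between 15 ft and 23 ft: 19 in [15, 23] is true
  NOT in historic district: yes → false
  fees paid in full: yes → true
  NOT parcel in flood zone: yes → false
  lot area > 45565 sq ft: 75999 > 45565 is true
Combine:
[1] false OR false OR true = true
[2.1] NOT false = true
[2] true OR false = true
[3.2] NOT false = true
[3] true OR true = true
[4] true OR false = true
[5] true OR false OR true = true
[root] true AND true AND true AND true AND true = true
Overall: true → issued

Issued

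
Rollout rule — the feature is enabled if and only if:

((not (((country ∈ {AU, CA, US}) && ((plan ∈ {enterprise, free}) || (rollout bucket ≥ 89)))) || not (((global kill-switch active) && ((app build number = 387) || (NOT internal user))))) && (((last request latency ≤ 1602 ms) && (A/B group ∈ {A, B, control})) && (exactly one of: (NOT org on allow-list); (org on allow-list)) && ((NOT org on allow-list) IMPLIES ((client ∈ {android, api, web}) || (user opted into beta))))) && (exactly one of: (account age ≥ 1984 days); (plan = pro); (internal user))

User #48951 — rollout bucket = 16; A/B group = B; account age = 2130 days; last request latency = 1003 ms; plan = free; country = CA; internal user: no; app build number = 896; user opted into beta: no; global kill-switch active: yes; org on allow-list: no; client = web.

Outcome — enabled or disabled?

Disabled

Atomic conditions:
  country ∈ {AU, CA, US}: CA is in the set → true
  plan ∈ {enterprise, free}: free is in the set → true
  rollout bucket ≥ 89: 16 ≥ 89 is false
  global kill-switch active: yes → true
  app build number = 387: 896 == 387 is false
  NOT internal user: no → true
  last request latency ≤ 1602 ms: 1003 ≤ 1602 is true
  A/B group ∈ {A, B, control}: B is in the set → true
  NOT org on allow-list: no → true
  org on allow-list: no → false
  client ∈ {android, api, web}: web is in the set → true
  user opted into beta: no → false
  account age ≥ 1984 days: 2130 ≥ 1984 is true
  plan = pro: free == pro is false
  internal user: no → false
Combine:
[1.1.1.1.2] true OR false = true
[1.1.1.1] true AND true = true
[1.1.1] NOT true = false
[1.1.2.1.2] false OR true = true
[1.1.2.1] true AND true = true
[1.1.2] NOT true = false
[1.1] false OR false = false
[1.2.1] true AND true = true
[1.2.2] exactly-one(true, false) = true
[1.2.3.2] true OR false = true
[1.2.3] true → true = true
[1.2] true AND true AND true = true
[1] false AND true = false
[2] exactly-one(true, false, false) = true
[root] false AND true = false
Overall: false → disabled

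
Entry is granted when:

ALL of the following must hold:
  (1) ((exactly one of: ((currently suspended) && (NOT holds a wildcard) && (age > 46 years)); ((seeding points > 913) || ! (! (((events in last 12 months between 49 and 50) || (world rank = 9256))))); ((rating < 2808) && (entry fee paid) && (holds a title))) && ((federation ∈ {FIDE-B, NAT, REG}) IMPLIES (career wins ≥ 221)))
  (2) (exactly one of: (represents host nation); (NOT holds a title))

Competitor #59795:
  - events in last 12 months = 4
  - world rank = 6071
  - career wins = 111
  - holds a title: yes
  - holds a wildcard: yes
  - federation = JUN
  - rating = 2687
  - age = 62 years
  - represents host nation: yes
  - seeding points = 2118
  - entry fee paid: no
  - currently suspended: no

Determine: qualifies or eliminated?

Qualifies

Atomic conditions:
  currently suspended: no → false
  NOT holds a wildcard: yes → false
  age > 46 years: 62 > 46 is true
  seeding points > 913: 2118 > 913 is true
  events in last 12 months between 49 and 50: 4 in [49, 50] is false
  world rank = 9256: 6071 == 9256 is false
  rating < 2808: 2687 < 2808 is true
  entry fee paid: no → false
  holds a title: yes → true
  federation ∈ {FIDE-B, NAT, REG}: JUN is not in the set → false
  career wins ≥ 221: 111 ≥ 221 is false
  represents host nation: yes → true
  NOT holds a title: yes → false
Combine:
[1.1.1] false AND false AND true = false
[1.1.2.2.1.1] false OR false = false
[1.1.2.2.1] NOT false = true
[1.1.2.2] NOT true = false
[1.1.2] true OR false = true
[1.1.3] true AND false AND true = false
[1.1] exactly-one(false, true, false) = true
[1.2] false → false (antecedent false ⇒ implication holds) = true
[1] true AND true = true
[2] exactly-one(true, false) = true
[root] true AND true = true
Overall: true → qualifies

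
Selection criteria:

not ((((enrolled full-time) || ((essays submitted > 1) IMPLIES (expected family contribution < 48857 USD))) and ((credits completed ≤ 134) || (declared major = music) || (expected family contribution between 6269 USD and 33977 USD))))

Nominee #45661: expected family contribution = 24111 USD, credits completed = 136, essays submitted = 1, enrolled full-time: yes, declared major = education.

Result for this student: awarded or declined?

Atomic conditions:
  enrolled full-time: yes → true
  essays submitted > 1: 1 > 1 is false
  expected family contribution < 48857 USD: 24111 < 48857 is true
  credits completed ≤ 134: 136 ≤ 134 is false
  declared major = music: education == music is false
  expected family contribution between 6269 USD and 33977 USD: 24111 in [6269, 33977] is true
Combine:
[1.1.2] false → true (antecedent false ⇒ implication holds) = true
[1.1] true OR true = true
[1.2] false OR false OR true = true
[1] true AND true = true
[root] NOT true = false
Overall: false → declined

Declined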